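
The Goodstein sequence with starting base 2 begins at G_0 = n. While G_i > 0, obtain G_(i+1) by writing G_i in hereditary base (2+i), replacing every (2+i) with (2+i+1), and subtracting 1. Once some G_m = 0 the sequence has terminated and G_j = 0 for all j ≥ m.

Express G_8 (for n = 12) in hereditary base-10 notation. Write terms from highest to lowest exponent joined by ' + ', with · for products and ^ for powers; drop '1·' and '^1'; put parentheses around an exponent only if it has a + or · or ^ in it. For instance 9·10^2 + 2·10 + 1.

G_0 = 12. HB_2(12) = 2^(2 + 1) + 2^2. Bump = 108. G_1 = 107.
G_1 = 107. HB_3(107) = 3^(3 + 1) + 2·3^2 + 2·3 + 2. Bump = 1066. G_2 = 1065.
G_2 = 1065. HB_4(1065) = 4^(4 + 1) + 2·4^2 + 2·4 + 1. Bump = 15686. G_3 = 15685.
G_3 = 15685. HB_5(15685) = 5^(5 + 1) + 2·5^2 + 2·5. Bump = 280020. G_4 = 280019.
G_4 = 280019. HB_6(280019) = 6^(6 + 1) + 2·6^2 + 6 + 5. Bump = 5764911. G_5 = 5764910.
G_5 = 5764910. HB_7(5764910) = 7^(7 + 1) + 2·7^2 + 7 + 4. Bump = 134217868. G_6 = 134217867.
G_6 = 134217867. HB_8(134217867) = 8^(8 + 1) + 2·8^2 + 8 + 3. Bump = 3486784575. G_7 = 3486784574.
G_7 = 3486784574. HB_9(3486784574) = 9^(9 + 1) + 2·9^2 + 9 + 2. Bump = 100000000212. G_8 = 100000000211.

10^(10 + 1) + 2·10^2 + 10 + 1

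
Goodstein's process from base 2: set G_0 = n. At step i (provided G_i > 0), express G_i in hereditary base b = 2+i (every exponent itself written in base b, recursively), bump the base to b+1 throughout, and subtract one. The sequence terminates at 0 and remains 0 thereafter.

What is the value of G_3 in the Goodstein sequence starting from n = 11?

15627

[0] 11 ≡ 2^(2 + 1) + 2 + 1 (base 2). Lift 3: 85. −1: 84.
[1] 84 ≡ 3^(3 + 1) + 3 (base 3). Lift 4: 1028. −1: 1027.
[2] 1027 ≡ 4^(4 + 1) + 3 (base 4). Lift 5: 15628. −1: 15627.
[3] 15627 ≡ 5^(5 + 1) + 2 (base 5). Lift 6: 279938. −1: 279937.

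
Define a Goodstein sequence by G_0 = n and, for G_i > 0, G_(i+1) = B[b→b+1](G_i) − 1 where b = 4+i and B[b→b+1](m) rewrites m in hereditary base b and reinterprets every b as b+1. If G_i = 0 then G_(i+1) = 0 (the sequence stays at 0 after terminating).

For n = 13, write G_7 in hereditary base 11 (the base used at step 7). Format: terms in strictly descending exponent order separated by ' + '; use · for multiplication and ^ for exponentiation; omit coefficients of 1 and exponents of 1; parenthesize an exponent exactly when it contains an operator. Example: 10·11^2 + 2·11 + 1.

2·11

(0) 13|_4 = 3·4 + 1 ↦ 3·5 + 1|_5 = 16 ⇒ 15
(1) 15|_5 = 3·5 ↦ 3·6|_6 = 18 ⇒ 17
(2) 17|_6 = 2·6 + 5 ↦ 2·7 + 5|_7 = 19 ⇒ 18
(3) 18|_7 = 2·7 + 4 ↦ 2·8 + 4|_8 = 20 ⇒ 19
(4) 19|_8 = 2·8 + 3 ↦ 2·9 + 3|_9 = 21 ⇒ 20
(5) 20|_9 = 2·9 + 2 ↦ 2·10 + 2|_10 = 22 ⇒ 21
(6) 21|_10 = 2·10 + 1 ↦ 2·11 + 1|_11 = 23 ⇒ 22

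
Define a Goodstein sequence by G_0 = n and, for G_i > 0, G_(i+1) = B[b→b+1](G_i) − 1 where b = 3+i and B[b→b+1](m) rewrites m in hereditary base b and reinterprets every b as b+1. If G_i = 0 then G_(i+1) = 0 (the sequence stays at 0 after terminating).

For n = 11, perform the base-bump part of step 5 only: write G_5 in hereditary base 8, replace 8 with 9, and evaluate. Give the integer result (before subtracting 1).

48

G_0=11  [base 3] 3^2 + 2  →[3↦4]→  4^2 + 2 = 18  −1 ⇒ G_1=17
G_1=17  [base 4] 4^2 + 1  →[4↦5]→  5^2 + 1 = 26  −1 ⇒ G_2=25
G_2=25  [base 5] 5^2  →[5↦6]→  6^2 = 36  −1 ⇒ G_3=35
G_3=35  [base 6] 5·6 + 5  →[6↦7]→  5·7 + 5 = 40  −1 ⇒ G_4=39
G_4=39  [base 7] 5·7 + 4  →[7↦8]→  5·8 + 4 = 44  −1 ⇒ G_5=43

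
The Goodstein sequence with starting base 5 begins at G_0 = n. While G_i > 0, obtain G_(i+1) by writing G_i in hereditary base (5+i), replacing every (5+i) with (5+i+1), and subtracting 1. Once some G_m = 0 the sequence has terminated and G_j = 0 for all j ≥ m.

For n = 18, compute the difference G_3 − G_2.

2

G_0=18  [base 5] 3·5 + 3  →[5↦6]→  3·6 + 3 = 21  −1 ⇒ G_1=20
G_1=20  [base 6] 3·6 + 2  →[6↦7]→  3·7 + 2 = 23  −1 ⇒ G_2=22
G_2=22  [base 7] 3·7 + 1  →[7↦8]→  3·8 + 1 = 25  −1 ⇒ G_3=24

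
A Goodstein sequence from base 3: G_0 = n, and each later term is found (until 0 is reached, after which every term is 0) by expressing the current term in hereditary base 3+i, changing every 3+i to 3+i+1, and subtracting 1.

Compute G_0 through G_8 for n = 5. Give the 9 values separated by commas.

G_0=5  [base 3] 3 + 2  →[3↦4]→  4 + 2 = 6  −1 ⇒ G_1=5
G_1=5  [base 4] 4 + 1  →[4↦5]→  5 + 1 = 6  −1 ⇒ G_2=5
G_2=5  [base 5] 5  →[5↦6]→  6 = 6  −1 ⇒ G_3=5
G_3=5  [base 6] 5  →[6↦7]→  5 = 5  −1 ⇒ G_4=4
G_4=4  [base 7] 4  →[7↦8]→  4 = 4  −1 ⇒ G_5=3
G_5=3  [base 8] 3  →[8↦9]→  3 = 3  −1 ⇒ G_6=2
G_6=2  [base 9] 2  →[9↦10]→  2 = 2  −1 ⇒ G_7=1
G_7=1  [base 10] 1  →[10↦11]→  1 = 1  −1 ⇒ G_8=0

5, 5, 5, 5, 4, 3, 2, 1, 0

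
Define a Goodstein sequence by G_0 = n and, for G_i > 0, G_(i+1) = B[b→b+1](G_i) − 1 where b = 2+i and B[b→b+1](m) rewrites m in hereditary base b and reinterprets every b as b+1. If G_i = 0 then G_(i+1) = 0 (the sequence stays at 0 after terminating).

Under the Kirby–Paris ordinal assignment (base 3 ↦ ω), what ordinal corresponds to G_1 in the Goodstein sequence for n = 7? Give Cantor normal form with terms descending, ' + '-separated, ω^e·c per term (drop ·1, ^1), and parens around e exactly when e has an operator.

7 —HB2→ 2^2 + 2 + 1 —bump→ 3^3 + 3 + 1 = 31 —(−1)→ 30
30 —HB3→ 3^3 + 3 —bump→ 4^4 + 4 = 260 —(−1)→ 259

ω^ω + ω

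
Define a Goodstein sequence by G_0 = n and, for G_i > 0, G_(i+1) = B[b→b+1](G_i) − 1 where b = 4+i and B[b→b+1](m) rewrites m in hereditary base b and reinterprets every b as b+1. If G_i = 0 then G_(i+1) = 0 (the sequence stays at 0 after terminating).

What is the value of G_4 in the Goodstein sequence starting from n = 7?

7 —HB4→ 4 + 3 —bump→ 5 + 3 = 8 —(−1)→ 7
7 —HB5→ 5 + 2 —bump→ 6 + 2 = 8 —(−1)→ 7
7 —HB6→ 6 + 1 —bump→ 7 + 1 = 8 —(−1)→ 7
7 —HB7→ 7 —bump→ 8 = 8 —(−1)→ 7
7 —HB8→ 7 —bump→ 7 = 7 —(−1)→ 6

7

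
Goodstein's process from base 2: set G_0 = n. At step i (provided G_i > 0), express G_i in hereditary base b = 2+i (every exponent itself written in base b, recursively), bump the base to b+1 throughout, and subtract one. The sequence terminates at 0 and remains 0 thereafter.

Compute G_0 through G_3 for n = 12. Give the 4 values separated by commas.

12, 107, 1065, 15685

i=0: 12 = 2^(2 + 1) + 2^2 (b=2); 2→3: 3^(3 + 1) + 3^3 = 108; 108−1 = 107
i=1: 107 = 3^(3 + 1) + 2·3^2 + 2·3 + 2 (b=3); 3→4: 4^(4 + 1) + 2·4^2 + 2·4 + 2 = 1066; 1066−1 = 1065
i=2: 1065 = 4^(4 + 1) + 2·4^2 + 2·4 + 1 (b=4); 4→5: 5^(5 + 1) + 2·5^2 + 2·5 + 1 = 15686; 15686−1 = 15685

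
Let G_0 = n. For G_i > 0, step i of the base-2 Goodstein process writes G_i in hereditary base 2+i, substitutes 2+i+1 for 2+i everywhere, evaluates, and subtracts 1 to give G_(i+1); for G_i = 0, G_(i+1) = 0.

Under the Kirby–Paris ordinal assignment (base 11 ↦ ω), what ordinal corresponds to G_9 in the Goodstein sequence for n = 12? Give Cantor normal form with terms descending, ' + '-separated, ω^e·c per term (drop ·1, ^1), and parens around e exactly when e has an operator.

ω^(ω + 1) + ω^2·2 + ω

step 0: 12 = 2^(2 + 1) + 2^2; sub 3 for 2: 3^(3 + 1) + 3^3; = 108; G_1 = 108−1 = 107
step 1: 107 = 3^(3 + 1) + 2·3^2 + 2·3 + 2; sub 4 for 3: 4^(4 + 1) + 2·4^2 + 2·4 + 2; = 1066; G_2 = 1066−1 = 1065
step 2: 1065 = 4^(4 + 1) + 2·4^2 + 2·4 + 1; sub 5 for 4: 5^(5 + 1) + 2·5^2 + 2·5 + 1; = 15686; G_3 = 15686−1 = 15685
step 3: 15685 = 5^(5 + 1) + 2·5^2 + 2·5; sub 6 for 5: 6^(6 + 1) + 2·6^2 + 2·6; = 280020; G_4 = 280020−1 = 280019
step 4: 280019 = 6^(6 + 1) + 2·6^2 + 6 + 5; sub 7 for 6: 7^(7 + 1) + 2·7^2 + 7 + 5; = 5764911; G_5 = 5764911−1 = 5764910
step 5: 5764910 = 7^(7 + 1) + 2·7^2 + 7 + 4; sub 8 for 7: 8^(8 + 1) + 2·8^2 + 8 + 4; = 134217868; G_6 = 134217868−1 = 134217867
step 6: 134217867 = 8^(8 + 1) + 2·8^2 + 8 + 3; sub 9 for 8: 9^(9 + 1) + 2·9^2 + 9 + 3; = 3486784575; G_7 = 3486784575−1 = 3486784574
step 7: 3486784574 = 9^(9 + 1) + 2·9^2 + 9 + 2; sub 10 for 9: 10^(10 + 1) + 2·10^2 + 10 + 2; = 100000000212; G_8 = 100000000212−1 = 100000000211
step 8: 100000000211 = 10^(10 + 1) + 2·10^2 + 10 + 1; sub 11 for 10: 11^(11 + 1) + 2·11^2 + 11 + 1; = 3138428376975; G_9 = 3138428376975−1 = 3138428376974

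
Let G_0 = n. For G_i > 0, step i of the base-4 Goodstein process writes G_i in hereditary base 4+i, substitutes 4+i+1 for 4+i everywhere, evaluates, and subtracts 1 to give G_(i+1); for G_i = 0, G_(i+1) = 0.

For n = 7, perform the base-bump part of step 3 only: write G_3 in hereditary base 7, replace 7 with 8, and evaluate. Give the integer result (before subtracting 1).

G_0 = 7. HB_4(7) = 4 + 3. Bump = 8. G_1 = 7.
G_1 = 7. HB_5(7) = 5 + 2. Bump = 8. G_2 = 7.
G_2 = 7. HB_6(7) = 6 + 1. Bump = 8. G_3 = 7.

8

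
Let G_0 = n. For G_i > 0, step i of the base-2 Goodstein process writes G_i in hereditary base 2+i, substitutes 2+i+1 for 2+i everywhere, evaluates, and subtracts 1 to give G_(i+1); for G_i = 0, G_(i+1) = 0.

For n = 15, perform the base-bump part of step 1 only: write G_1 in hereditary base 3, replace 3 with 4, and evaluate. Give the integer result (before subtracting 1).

i=0: 15 = 2^(2 + 1) + 2^2 + 2 + 1 (b=2); 2→3: 3^(3 + 1) + 3^3 + 3 + 1 = 112; 112−1 = 111
i=1: 111 = 3^(3 + 1) + 3^3 + 3 (b=3); 3→4: 4^(4 + 1) + 4^4 + 4 = 1284; 1284−1 = 1283

1284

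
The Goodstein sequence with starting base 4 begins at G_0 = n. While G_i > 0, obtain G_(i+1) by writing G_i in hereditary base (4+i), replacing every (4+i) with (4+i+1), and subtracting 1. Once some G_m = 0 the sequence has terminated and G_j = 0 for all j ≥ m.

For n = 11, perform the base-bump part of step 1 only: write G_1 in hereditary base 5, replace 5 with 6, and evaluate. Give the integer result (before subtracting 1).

14

11 —HB4→ 2·4 + 3 —bump→ 2·5 + 3 = 13 —(−1)→ 12
12 —HB5→ 2·5 + 2 —bump→ 2·6 + 2 = 14 —(−1)→ 13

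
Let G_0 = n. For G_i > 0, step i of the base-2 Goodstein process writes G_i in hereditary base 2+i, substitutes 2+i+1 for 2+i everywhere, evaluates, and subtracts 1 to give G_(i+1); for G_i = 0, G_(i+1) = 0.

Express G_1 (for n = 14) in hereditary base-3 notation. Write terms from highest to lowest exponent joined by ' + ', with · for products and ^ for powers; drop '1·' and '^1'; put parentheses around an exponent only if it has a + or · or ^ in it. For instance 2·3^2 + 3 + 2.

3^(3 + 1) + 3^3 + 2

G_0 = 14. HB_2(14) = 2^(2 + 1) + 2^2 + 2. Bump = 111. G_1 = 110.
G_1 = 110. HB_3(110) = 3^(3 + 1) + 3^3 + 2. Bump = 1282. G_2 = 1281.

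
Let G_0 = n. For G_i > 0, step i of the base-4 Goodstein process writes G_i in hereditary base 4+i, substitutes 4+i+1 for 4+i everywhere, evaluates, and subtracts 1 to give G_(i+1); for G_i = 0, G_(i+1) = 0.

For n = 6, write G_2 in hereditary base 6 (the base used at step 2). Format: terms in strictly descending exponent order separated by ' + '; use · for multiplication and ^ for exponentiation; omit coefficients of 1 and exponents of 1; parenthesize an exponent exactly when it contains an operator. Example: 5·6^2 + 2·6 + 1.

6

G_0=6  [base 4] 4 + 2  →[4↦5]→  5 + 2 = 7  −1 ⇒ G_1=6
G_1=6  [base 5] 5 + 1  →[5↦6]→  6 + 1 = 7  −1 ⇒ G_2=6
G_2=6  [base 6] 6  →[6↦7]→  7 = 7  −1 ⇒ G_3=6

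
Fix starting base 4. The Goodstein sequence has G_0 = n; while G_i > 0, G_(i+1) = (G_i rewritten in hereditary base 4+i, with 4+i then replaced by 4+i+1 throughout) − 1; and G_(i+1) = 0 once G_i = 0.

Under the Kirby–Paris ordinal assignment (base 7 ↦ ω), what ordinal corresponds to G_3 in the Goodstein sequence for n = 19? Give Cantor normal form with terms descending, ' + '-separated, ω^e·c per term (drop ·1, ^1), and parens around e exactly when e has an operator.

(0) 19|_4 = 4^2 + 3 ↦ 5^2 + 3|_5 = 28 ⇒ 27
(1) 27|_5 = 5^2 + 2 ↦ 6^2 + 2|_6 = 38 ⇒ 37
(2) 37|_6 = 6^2 + 1 ↦ 7^2 + 1|_7 = 50 ⇒ 49
(3) 49|_7 = 7^2 ↦ 8^2|_8 = 64 ⇒ 63

ω^2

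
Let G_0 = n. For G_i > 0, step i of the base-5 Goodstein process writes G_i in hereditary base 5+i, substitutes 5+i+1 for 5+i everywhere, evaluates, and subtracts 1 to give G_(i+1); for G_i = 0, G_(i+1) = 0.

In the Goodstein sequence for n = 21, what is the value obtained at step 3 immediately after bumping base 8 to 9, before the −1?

step 0: 21 = 4·5 + 1; sub 6 for 5: 4·6 + 1; = 25; G_1 = 25−1 = 24
step 1: 24 = 4·6; sub 7 for 6: 4·7; = 28; G_2 = 28−1 = 27
step 2: 27 = 3·7 + 6; sub 8 for 7: 3·8 + 6; = 30; G_3 = 30−1 = 29
step 3: 29 = 3·8 + 5; sub 9 for 8: 3·9 + 5; = 32; G_4 = 32−1 = 31

32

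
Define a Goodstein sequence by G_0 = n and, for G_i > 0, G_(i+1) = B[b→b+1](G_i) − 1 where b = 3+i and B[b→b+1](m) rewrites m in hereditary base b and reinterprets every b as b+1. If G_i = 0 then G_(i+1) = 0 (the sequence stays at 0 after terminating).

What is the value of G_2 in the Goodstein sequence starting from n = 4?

4

base 3: 4 = 3 + 1; at 4: 4 + 1 = 5; next = 4
base 4: 4 = 4; at 5: 5 = 5; next = 4
base 5: 4 = 4; at 6: 4 = 4; next = 3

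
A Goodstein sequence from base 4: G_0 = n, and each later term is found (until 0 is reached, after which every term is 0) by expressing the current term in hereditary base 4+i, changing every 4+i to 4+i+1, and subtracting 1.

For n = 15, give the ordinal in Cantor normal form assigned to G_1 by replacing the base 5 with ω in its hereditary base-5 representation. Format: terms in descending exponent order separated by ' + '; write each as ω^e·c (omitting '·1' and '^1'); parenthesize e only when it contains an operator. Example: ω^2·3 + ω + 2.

ω·3 + 2

G_0=15  [base 4] 3·4 + 3  →[4↦5]→  3·5 + 3 = 18  −1 ⇒ G_1=17
G_1=17  [base 5] 3·5 + 2  →[5↦6]→  3·6 + 2 = 20  −1 ⇒ G_2=19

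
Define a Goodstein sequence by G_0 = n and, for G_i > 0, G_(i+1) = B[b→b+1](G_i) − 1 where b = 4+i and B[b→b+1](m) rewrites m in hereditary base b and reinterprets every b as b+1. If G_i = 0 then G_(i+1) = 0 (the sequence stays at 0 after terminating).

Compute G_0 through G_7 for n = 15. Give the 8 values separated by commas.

G_0 = 15. HB_4(15) = 3·4 + 3. Bump = 18. G_1 = 17.
G_1 = 17. HB_5(17) = 3·5 + 2. Bump = 20. G_2 = 19.
G_2 = 19. HB_6(19) = 3·6 + 1. Bump = 22. G_3 = 21.
G_3 = 21. HB_7(21) = 3·7. Bump = 24. G_4 = 23.
G_4 = 23. HB_8(23) = 2·8 + 7. Bump = 25. G_5 = 24.
G_5 = 24. HB_9(24) = 2·9 + 6. Bump = 26. G_6 = 25.
G_6 = 25. HB_10(25) = 2·10 + 5. Bump = 27. G_7 = 26.

15, 17, 19, 21, 23, 24, 25, 26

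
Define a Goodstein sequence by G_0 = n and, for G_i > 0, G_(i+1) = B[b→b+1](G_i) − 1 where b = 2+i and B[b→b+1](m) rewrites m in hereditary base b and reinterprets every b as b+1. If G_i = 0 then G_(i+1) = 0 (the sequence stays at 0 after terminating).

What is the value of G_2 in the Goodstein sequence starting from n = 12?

1065

i=0: 12 = 2^(2 + 1) + 2^2 (b=2); 2→3: 3^(3 + 1) + 3^3 = 108; 108−1 = 107
i=1: 107 = 3^(3 + 1) + 2·3^2 + 2·3 + 2 (b=3); 3→4: 4^(4 + 1) + 2·4^2 + 2·4 + 2 = 1066; 1066−1 = 1065
i=2: 1065 = 4^(4 + 1) + 2·4^2 + 2·4 + 1 (b=4); 4→5: 5^(5 + 1) + 2·5^2 + 2·5 + 1 = 15686; 15686−1 = 15685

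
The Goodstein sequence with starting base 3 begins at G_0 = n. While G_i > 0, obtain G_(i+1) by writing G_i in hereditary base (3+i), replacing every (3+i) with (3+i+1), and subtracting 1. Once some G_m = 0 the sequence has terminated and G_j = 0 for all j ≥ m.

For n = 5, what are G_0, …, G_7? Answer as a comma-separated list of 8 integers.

5, 5, 5, 5, 4, 3, 2, 1

(0) 5|_3 = 3 + 2 ↦ 4 + 2|_4 = 6 ⇒ 5
(1) 5|_4 = 4 + 1 ↦ 5 + 1|_5 = 6 ⇒ 5
(2) 5|_5 = 5 ↦ 6|_6 = 6 ⇒ 5
(3) 5|_6 = 5 ↦ 5|_7 = 5 ⇒ 4
(4) 4|_7 = 4 ↦ 4|_8 = 4 ⇒ 3
(5) 3|_8 = 3 ↦ 3|_9 = 3 ⇒ 2
(6) 2|_9 = 2 ↦ 2|_10 = 2 ⇒ 1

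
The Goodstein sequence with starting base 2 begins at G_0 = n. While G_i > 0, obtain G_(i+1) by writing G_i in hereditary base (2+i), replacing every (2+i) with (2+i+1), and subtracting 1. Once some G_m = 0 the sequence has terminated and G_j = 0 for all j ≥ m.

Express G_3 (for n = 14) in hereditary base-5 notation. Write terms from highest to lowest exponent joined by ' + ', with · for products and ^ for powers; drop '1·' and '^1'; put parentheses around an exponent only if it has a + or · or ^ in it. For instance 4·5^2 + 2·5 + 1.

G_0=14  [base 2] 2^(2 + 1) + 2^2 + 2  →[2↦3]→  3^(3 + 1) + 3^3 + 3 = 111  −1 ⇒ G_1=110
G_1=110  [base 3] 3^(3 + 1) + 3^3 + 2  →[3↦4]→  4^(4 + 1) + 4^4 + 2 = 1282  −1 ⇒ G_2=1281
G_2=1281  [base 4] 4^(4 + 1) + 4^4 + 1  →[4↦5]→  5^(5 + 1) + 5^5 + 1 = 18751  −1 ⇒ G_3=18750
G_3=18750  [base 5] 5^(5 + 1) + 5^5  →[5↦6]→  6^(6 + 1) + 6^6 = 326592  −1 ⇒ G_4=326591

5^(5 + 1) + 5^5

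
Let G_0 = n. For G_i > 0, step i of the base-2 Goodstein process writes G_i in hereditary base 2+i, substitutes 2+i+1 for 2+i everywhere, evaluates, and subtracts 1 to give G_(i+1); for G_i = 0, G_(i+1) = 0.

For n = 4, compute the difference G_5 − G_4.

26

G_0=4  [base 2] 2^2  →[2↦3]→  3^3 = 27  −1 ⇒ G_1=26
G_1=26  [base 3] 2·3^2 + 2·3 + 2  →[3↦4]→  2·4^2 + 2·4 + 2 = 42  −1 ⇒ G_2=41
G_2=41  [base 4] 2·4^2 + 2·4 + 1  →[4↦5]→  2·5^2 + 2·5 + 1 = 61  −1 ⇒ G_3=60
G_3=60  [base 5] 2·5^2 + 2·5  →[5↦6]→  2·6^2 + 2·6 = 84  −1 ⇒ G_4=83
G_4=83  [base 6] 2·6^2 + 6 + 5  →[6↦7]→  2·7^2 + 7 + 5 = 110  −1 ⇒ G_5=109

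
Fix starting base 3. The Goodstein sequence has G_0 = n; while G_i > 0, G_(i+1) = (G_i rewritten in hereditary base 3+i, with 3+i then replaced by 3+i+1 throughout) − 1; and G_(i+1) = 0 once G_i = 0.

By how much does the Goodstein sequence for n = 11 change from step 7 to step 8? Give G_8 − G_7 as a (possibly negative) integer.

step 0: 11 = 3^2 + 2; sub 4 for 3: 4^2 + 2; = 18; G_1 = 18−1 = 17
step 1: 17 = 4^2 + 1; sub 5 for 4: 5^2 + 1; = 26; G_2 = 26−1 = 25
step 2: 25 = 5^2; sub 6 for 5: 6^2; = 36; G_3 = 36−1 = 35
step 3: 35 = 5·6 + 5; sub 7 for 6: 5·7 + 5; = 40; G_4 = 40−1 = 39
step 4: 39 = 5·7 + 4; sub 8 for 7: 5·8 + 4; = 44; G_5 = 44−1 = 43
step 5: 43 = 5·8 + 3; sub 9 for 8: 5·9 + 3; = 48; G_6 = 48−1 = 47
step 6: 47 = 5·9 + 2; sub 10 for 9: 5·10 + 2; = 52; G_7 = 52−1 = 51
step 7: 51 = 5·10 + 1; sub 11 for 10: 5·11 + 1; = 56; G_8 = 56−1 = 55

4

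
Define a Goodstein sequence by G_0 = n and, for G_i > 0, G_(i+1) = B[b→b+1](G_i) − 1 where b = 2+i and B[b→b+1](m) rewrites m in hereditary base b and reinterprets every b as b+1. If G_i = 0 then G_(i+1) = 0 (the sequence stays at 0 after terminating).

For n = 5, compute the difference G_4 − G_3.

i=0: 5 = 2^2 + 1 (b=2); 2→3: 3^3 + 1 = 28; 28−1 = 27
i=1: 27 = 3^3 (b=3); 3→4: 4^4 = 256; 256−1 = 255
i=2: 255 = 3·4^3 + 3·4^2 + 3·4 + 3 (b=4); 4→5: 3·5^3 + 3·5^2 + 3·5 + 3 = 468; 468−1 = 467
i=3: 467 = 3·5^3 + 3·5^2 + 3·5 + 2 (b=5); 5→6: 3·6^3 + 3·6^2 + 3·6 + 2 = 776; 776−1 = 775

308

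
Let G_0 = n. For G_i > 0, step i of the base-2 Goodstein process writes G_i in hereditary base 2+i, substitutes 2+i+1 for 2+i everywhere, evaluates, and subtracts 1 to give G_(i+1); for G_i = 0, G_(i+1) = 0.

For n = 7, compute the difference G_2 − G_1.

229

(0) 7|_2 = 2^2 + 2 + 1 ↦ 3^3 + 3 + 1|_3 = 31 ⇒ 30
(1) 30|_3 = 3^3 + 3 ↦ 4^4 + 4|_4 = 260 ⇒ 259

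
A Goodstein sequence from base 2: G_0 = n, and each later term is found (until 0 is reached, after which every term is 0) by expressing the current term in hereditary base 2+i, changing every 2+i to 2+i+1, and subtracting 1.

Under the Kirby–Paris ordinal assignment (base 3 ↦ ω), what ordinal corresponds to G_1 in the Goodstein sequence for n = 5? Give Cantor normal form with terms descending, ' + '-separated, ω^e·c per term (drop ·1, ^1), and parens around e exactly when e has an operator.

ω^ω

[0] 5 ≡ 2^2 + 1 (base 2). Lift 3: 28. −1: 27.
[1] 27 ≡ 3^3 (base 3). Lift 4: 256. −1: 255.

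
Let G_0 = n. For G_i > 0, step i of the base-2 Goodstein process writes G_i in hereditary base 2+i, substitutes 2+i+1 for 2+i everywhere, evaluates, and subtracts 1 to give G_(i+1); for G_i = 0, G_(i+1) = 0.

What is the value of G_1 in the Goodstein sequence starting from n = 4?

26

base 2: 4 = 2^2; at 3: 3^3 = 27; next = 26
base 3: 26 = 2·3^2 + 2·3 + 2; at 4: 2·4^2 + 2·4 + 2 = 42; next = 41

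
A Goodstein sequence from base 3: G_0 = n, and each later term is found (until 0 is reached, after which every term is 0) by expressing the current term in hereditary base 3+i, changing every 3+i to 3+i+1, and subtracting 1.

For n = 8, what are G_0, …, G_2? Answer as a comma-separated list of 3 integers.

[0] 8 ≡ 2·3 + 2 (base 3). Lift 4: 10. −1: 9.
[1] 9 ≡ 2·4 + 1 (base 4). Lift 5: 11. −1: 10.

8, 9, 10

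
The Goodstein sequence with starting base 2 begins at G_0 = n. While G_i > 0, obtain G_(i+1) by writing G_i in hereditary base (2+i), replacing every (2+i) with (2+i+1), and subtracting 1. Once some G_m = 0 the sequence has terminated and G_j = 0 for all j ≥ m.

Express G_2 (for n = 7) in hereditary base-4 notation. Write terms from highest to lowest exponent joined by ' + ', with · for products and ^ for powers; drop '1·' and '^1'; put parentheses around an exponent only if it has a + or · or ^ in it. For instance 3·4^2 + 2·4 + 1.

i=0: 7 = 2^2 + 2 + 1 (b=2); 2→3: 3^3 + 3 + 1 = 31; 31−1 = 30
i=1: 30 = 3^3 + 3 (b=3); 3→4: 4^4 + 4 = 260; 260−1 = 259
i=2: 259 = 4^4 + 3 (b=4); 4→5: 5^5 + 3 = 3128; 3128−1 = 3127

4^4 + 3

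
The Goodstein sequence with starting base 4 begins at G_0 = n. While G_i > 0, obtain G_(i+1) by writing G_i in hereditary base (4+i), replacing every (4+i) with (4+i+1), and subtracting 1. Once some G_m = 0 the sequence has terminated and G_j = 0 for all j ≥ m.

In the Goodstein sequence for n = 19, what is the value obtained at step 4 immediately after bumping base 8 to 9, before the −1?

70

G_0 = 19. HB_4(19) = 4^2 + 3. Bump = 28. G_1 = 27.
G_1 = 27. HB_5(27) = 5^2 + 2. Bump = 38. G_2 = 37.
G_2 = 37. HB_6(37) = 6^2 + 1. Bump = 50. G_3 = 49.
G_3 = 49. HB_7(49) = 7^2. Bump = 64. G_4 = 63.
G_4 = 63. HB_8(63) = 7·8 + 7. Bump = 70. G_5 = 69.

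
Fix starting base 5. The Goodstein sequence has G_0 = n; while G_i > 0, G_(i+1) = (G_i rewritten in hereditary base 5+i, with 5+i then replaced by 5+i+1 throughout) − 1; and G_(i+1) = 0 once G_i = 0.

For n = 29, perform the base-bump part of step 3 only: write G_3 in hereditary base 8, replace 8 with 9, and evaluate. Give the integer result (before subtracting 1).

82

[0] 29 ≡ 5^2 + 4 (base 5). Lift 6: 40. −1: 39.
[1] 39 ≡ 6^2 + 3 (base 6). Lift 7: 52. −1: 51.
[2] 51 ≡ 7^2 + 2 (base 7). Lift 8: 66. −1: 65.
[3] 65 ≡ 8^2 + 1 (base 8). Lift 9: 82. −1: 81.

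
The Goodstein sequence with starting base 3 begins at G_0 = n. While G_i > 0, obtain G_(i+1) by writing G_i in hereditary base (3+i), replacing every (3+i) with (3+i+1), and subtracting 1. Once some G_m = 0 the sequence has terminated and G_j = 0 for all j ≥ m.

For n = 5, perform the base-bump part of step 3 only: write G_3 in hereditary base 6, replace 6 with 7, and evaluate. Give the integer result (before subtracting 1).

i=0: 5 = 3 + 2 (b=3); 3→4: 4 + 2 = 6; 6−1 = 5
i=1: 5 = 4 + 1 (b=4); 4→5: 5 + 1 = 6; 6−1 = 5
i=2: 5 = 5 (b=5); 5→6: 6 = 6; 6−1 = 5
i=3: 5 = 5 (b=6); 6→7: 5 = 5; 5−1 = 4

5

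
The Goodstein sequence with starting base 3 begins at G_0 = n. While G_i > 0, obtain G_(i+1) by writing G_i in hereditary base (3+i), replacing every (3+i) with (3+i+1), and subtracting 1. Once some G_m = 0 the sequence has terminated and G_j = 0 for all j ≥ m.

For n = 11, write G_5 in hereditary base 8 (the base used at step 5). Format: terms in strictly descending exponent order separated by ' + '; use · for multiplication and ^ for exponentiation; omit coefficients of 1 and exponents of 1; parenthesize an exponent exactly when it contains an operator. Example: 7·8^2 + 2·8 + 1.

5·8 + 3

step 0: 11 = 3^2 + 2; sub 4 for 3: 4^2 + 2; = 18; G_1 = 18−1 = 17
step 1: 17 = 4^2 + 1; sub 5 for 4: 5^2 + 1; = 26; G_2 = 26−1 = 25
step 2: 25 = 5^2; sub 6 for 5: 6^2; = 36; G_3 = 36−1 = 35
step 3: 35 = 5·6 + 5; sub 7 for 6: 5·7 + 5; = 40; G_4 = 40−1 = 39
step 4: 39 = 5·7 + 4; sub 8 for 7: 5·8 + 4; = 44; G_5 = 44−1 = 43
step 5: 43 = 5·8 + 3; sub 9 for 8: 5·9 + 3; = 48; G_6 = 48−1 = 47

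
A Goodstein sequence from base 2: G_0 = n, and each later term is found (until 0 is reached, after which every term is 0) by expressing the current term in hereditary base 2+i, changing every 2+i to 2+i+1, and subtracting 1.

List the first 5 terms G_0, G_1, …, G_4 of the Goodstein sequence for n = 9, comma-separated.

i=0: 9 = 2^(2 + 1) + 1 (b=2); 2→3: 3^(3 + 1) + 1 = 82; 82−1 = 81
i=1: 81 = 3^(3 + 1) (b=3); 3→4: 4^(4 + 1) = 1024; 1024−1 = 1023
i=2: 1023 = 3·4^4 + 3·4^3 + 3·4^2 + 3·4 + 3 (b=4); 4→5: 3·5^5 + 3·5^3 + 3·5^2 + 3·5 + 3 = 9843; 9843−1 = 9842
i=3: 9842 = 3·5^5 + 3·5^3 + 3·5^2 + 3·5 + 2 (b=5); 5→6: 3·6^6 + 3·6^3 + 3·6^2 + 3·6 + 2 = 140744; 140744−1 = 140743

9, 81, 1023, 9842, 140743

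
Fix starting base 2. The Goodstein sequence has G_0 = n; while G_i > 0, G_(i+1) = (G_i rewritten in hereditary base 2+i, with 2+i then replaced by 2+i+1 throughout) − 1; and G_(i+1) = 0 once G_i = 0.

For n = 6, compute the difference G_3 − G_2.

i=0: 6 = 2^2 + 2 (b=2); 2→3: 3^3 + 3 = 30; 30−1 = 29
i=1: 29 = 3^3 + 2 (b=3); 3→4: 4^4 + 2 = 258; 258−1 = 257
i=2: 257 = 4^4 + 1 (b=4); 4→5: 5^5 + 1 = 3126; 3126−1 = 3125

2868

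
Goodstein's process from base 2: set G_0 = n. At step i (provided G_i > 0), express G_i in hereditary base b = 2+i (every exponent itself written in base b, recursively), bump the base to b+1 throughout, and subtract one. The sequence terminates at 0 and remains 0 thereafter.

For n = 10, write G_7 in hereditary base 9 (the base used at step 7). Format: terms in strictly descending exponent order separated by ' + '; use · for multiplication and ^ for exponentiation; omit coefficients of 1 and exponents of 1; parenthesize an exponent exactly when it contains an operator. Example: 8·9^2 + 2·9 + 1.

5·9^9 + 5·9^5 + 5·9^4 + 5·9^3 + 5·9^2 + 5·9 + 2

step 0: 10 = 2^(2 + 1) + 2; sub 3 for 2: 3^(3 + 1) + 3; = 84; G_1 = 84−1 = 83
step 1: 83 = 3^(3 + 1) + 2; sub 4 for 3: 4^(4 + 1) + 2; = 1026; G_2 = 1026−1 = 1025
step 2: 1025 = 4^(4 + 1) + 1; sub 5 for 4: 5^(5 + 1) + 1; = 15626; G_3 = 15626−1 = 15625
step 3: 15625 = 5^(5 + 1); sub 6 for 5: 6^(6 + 1); = 279936; G_4 = 279936−1 = 279935
step 4: 279935 = 5·6^6 + 5·6^5 + 5·6^4 + 5·6^3 + 5·6^2 + 5·6 + 5; sub 7 for 6: 5·7^7 + 5·7^5 + 5·7^4 + 5·7^3 + 5·7^2 + 5·7 + 5; = 4215755; G_5 = 4215755−1 = 4215754
step 5: 4215754 = 5·7^7 + 5·7^5 + 5·7^4 + 5·7^3 + 5·7^2 + 5·7 + 4; sub 8 for 7: 5·8^8 + 5·8^5 + 5·8^4 + 5·8^3 + 5·8^2 + 5·8 + 4; = 84073324; G_6 = 84073324−1 = 84073323
step 6: 84073323 = 5·8^8 + 5·8^5 + 5·8^4 + 5·8^3 + 5·8^2 + 5·8 + 3; sub 9 for 8: 5·9^9 + 5·9^5 + 5·9^4 + 5·9^3 + 5·9^2 + 5·9 + 3; = 1937434593; G_7 = 1937434593−1 = 1937434592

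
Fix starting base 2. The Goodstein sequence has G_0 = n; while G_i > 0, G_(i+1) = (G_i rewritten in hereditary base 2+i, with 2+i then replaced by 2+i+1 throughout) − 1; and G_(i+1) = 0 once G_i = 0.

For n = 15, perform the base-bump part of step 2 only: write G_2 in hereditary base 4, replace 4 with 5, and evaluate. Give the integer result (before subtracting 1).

18753

G_0=15  [base 2] 2^(2 + 1) + 2^2 + 2 + 1  →[2↦3]→  3^(3 + 1) + 3^3 + 3 + 1 = 112  −1 ⇒ G_1=111
G_1=111  [base 3] 3^(3 + 1) + 3^3 + 3  →[3↦4]→  4^(4 + 1) + 4^4 + 4 = 1284  −1 ⇒ G_2=1283
G_2=1283  [base 4] 4^(4 + 1) + 4^4 + 3  →[4↦5]→  5^(5 + 1) + 5^5 + 3 = 18753  −1 ⇒ G_3=18752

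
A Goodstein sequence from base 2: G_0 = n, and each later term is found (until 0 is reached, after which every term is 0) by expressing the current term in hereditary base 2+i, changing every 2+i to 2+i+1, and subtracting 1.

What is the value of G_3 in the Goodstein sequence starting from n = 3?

2

G_0 = 3. HB_2(3) = 2 + 1. Bump = 4. G_1 = 3.
G_1 = 3. HB_3(3) = 3. Bump = 4. G_2 = 3.
G_2 = 3. HB_4(3) = 3. Bump = 3. G_3 = 2.
G_3 = 2. HB_5(2) = 2. Bump = 2. G_4 = 1.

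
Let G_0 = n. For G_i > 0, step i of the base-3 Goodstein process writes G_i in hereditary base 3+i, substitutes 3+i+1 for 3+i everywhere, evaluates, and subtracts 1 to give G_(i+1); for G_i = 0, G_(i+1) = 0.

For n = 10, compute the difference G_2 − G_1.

8

i=0: 10 = 3^2 + 1 (b=3); 3→4: 4^2 + 1 = 17; 17−1 = 16
i=1: 16 = 4^2 (b=4); 4→5: 5^2 = 25; 25−1 = 24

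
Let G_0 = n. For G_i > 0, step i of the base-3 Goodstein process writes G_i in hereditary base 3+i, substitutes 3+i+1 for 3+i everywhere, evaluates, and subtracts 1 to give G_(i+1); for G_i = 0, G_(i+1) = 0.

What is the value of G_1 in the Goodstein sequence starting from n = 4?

G_0 = 4. HB_3(4) = 3 + 1. Bump = 5. G_1 = 4.
G_1 = 4. HB_4(4) = 4. Bump = 5. G_2 = 4.

4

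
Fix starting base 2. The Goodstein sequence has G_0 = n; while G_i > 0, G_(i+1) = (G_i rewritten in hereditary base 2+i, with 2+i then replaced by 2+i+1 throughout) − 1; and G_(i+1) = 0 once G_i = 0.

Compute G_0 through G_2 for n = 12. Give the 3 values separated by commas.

(0) 12|_2 = 2^(2 + 1) + 2^2 ↦ 3^(3 + 1) + 3^3|_3 = 108 ⇒ 107
(1) 107|_3 = 3^(3 + 1) + 2·3^2 + 2·3 + 2 ↦ 4^(4 + 1) + 2·4^2 + 2·4 + 2|_4 = 1066 ⇒ 1065

12, 107, 1065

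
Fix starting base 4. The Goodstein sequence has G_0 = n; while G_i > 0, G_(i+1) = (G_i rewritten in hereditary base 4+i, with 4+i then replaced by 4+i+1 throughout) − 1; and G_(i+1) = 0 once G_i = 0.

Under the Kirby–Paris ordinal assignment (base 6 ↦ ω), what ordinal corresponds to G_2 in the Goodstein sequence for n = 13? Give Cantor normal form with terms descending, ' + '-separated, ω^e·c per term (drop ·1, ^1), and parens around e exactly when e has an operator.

ω·2 + 5

G_0=13  [base 4] 3·4 + 1  →[4↦5]→  3·5 + 1 = 16  −1 ⇒ G_1=15
G_1=15  [base 5] 3·5  →[5↦6]→  3·6 = 18  −1 ⇒ G_2=17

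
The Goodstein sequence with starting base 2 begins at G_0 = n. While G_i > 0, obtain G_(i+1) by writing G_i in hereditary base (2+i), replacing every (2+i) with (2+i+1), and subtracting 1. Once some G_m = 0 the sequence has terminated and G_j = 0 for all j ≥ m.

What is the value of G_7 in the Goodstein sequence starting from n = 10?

G_0 = 10. HB_2(10) = 2^(2 + 1) + 2. Bump = 84. G_1 = 83.
G_1 = 83. HB_3(83) = 3^(3 + 1) + 2. Bump = 1026. G_2 = 1025.
G_2 = 1025. HB_4(1025) = 4^(4 + 1) + 1. Bump = 15626. G_3 = 15625.
G_3 = 15625. HB_5(15625) = 5^(5 + 1). Bump = 279936. G_4 = 279935.
G_4 = 279935. HB_6(279935) = 5·6^6 + 5·6^5 + 5·6^4 + 5·6^3 + 5·6^2 + 5·6 + 5. Bump = 4215755. G_5 = 4215754.
G_5 = 4215754. HB_7(4215754) = 5·7^7 + 5·7^5 + 5·7^4 + 5·7^3 + 5·7^2 + 5·7 + 4. Bump = 84073324. G_6 = 84073323.
G_6 = 84073323. HB_8(84073323) = 5·8^8 + 5·8^5 + 5·8^4 + 5·8^3 + 5·8^2 + 5·8 + 3. Bump = 1937434593. G_7 = 1937434592.
G_7 = 1937434592. HB_9(1937434592) = 5·9^9 + 5·9^5 + 5·9^4 + 5·9^3 + 5·9^2 + 5·9 + 2. Bump = 50000555552. G_8 = 50000555551.

1937434592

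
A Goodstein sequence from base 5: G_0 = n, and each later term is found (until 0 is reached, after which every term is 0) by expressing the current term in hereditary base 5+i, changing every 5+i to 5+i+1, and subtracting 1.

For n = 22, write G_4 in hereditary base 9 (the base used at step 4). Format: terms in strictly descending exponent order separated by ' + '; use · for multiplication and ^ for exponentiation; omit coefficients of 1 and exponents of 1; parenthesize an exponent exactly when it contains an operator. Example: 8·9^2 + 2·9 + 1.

G_0=22  [base 5] 4·5 + 2  →[5↦6]→  4·6 + 2 = 26  −1 ⇒ G_1=25
G_1=25  [base 6] 4·6 + 1  →[6↦7]→  4·7 + 1 = 29  −1 ⇒ G_2=28
G_2=28  [base 7] 4·7  →[7↦8]→  4·8 = 32  −1 ⇒ G_3=31
G_3=31  [base 8] 3·8 + 7  →[8↦9]→  3·9 + 7 = 34  −1 ⇒ G_4=33
G_4=33  [base 9] 3·9 + 6  →[9↦10]→  3·10 + 6 = 36  −1 ⇒ G_5=35

3·9 + 6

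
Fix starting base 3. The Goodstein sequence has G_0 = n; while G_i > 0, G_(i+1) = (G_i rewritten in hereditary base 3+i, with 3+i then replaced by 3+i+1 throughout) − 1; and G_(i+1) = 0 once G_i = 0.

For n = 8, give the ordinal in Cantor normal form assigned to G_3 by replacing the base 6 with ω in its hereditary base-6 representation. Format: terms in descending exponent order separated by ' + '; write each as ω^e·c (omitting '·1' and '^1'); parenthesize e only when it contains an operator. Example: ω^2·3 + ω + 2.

step 0: 8 = 2·3 + 2; sub 4 for 3: 2·4 + 2; = 10; G_1 = 10−1 = 9
step 1: 9 = 2·4 + 1; sub 5 for 4: 2·5 + 1; = 11; G_2 = 11−1 = 10
step 2: 10 = 2·5; sub 6 for 5: 2·6; = 12; G_3 = 12−1 = 11

ω + 5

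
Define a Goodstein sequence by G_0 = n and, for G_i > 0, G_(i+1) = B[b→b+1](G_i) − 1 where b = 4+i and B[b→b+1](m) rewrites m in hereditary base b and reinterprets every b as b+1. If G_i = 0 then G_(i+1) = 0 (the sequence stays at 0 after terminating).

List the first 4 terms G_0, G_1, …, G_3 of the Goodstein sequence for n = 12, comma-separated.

base 4: 12 = 3·4; at 5: 3·5 = 15; next = 14
base 5: 14 = 2·5 + 4; at 6: 2·6 + 4 = 16; next = 15
base 6: 15 = 2·6 + 3; at 7: 2·7 + 3 = 17; next = 16

12, 14, 15, 16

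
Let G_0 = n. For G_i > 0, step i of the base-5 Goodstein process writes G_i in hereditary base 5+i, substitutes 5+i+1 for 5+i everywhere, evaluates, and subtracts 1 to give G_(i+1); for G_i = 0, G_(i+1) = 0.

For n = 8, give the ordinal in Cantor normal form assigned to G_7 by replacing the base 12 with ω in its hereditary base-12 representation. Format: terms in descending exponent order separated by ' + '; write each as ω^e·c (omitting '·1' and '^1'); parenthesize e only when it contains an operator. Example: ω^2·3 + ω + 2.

5

step 0: 8 = 5 + 3; sub 6 for 5: 6 + 3; = 9; G_1 = 9−1 = 8
step 1: 8 = 6 + 2; sub 7 for 6: 7 + 2; = 9; G_2 = 9−1 = 8
step 2: 8 = 7 + 1; sub 8 for 7: 8 + 1; = 9; G_3 = 9−1 = 8
step 3: 8 = 8; sub 9 for 8: 9; = 9; G_4 = 9−1 = 8
step 4: 8 = 8; sub 10 for 9: 8; = 8; G_5 = 8−1 = 7
step 5: 7 = 7; sub 11 for 10: 7; = 7; G_6 = 7−1 = 6
step 6: 6 = 6; sub 12 for 11: 6; = 6; G_7 = 6−1 = 5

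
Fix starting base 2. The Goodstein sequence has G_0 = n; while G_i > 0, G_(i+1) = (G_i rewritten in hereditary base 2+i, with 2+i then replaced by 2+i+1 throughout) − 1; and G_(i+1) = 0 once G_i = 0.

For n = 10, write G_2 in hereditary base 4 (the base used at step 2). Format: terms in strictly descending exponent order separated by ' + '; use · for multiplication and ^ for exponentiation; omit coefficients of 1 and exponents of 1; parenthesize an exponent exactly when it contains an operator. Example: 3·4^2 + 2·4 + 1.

4^(4 + 1) + 1

base 2: 10 = 2^(2 + 1) + 2; at 3: 3^(3 + 1) + 3 = 84; next = 83
base 3: 83 = 3^(3 + 1) + 2; at 4: 4^(4 + 1) + 2 = 1026; next = 1025
base 4: 1025 = 4^(4 + 1) + 1; at 5: 5^(5 + 1) + 1 = 15626; next = 15625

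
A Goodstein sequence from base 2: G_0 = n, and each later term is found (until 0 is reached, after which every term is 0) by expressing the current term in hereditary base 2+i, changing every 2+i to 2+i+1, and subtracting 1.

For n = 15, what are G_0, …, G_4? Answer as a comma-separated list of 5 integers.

15, 111, 1283, 18752, 326593

15 —HB2→ 2^(2 + 1) + 2^2 + 2 + 1 —bump→ 3^(3 + 1) + 3^3 + 3 + 1 = 112 —(−1)→ 111
111 —HB3→ 3^(3 + 1) + 3^3 + 3 —bump→ 4^(4 + 1) + 4^4 + 4 = 1284 —(−1)→ 1283
1283 —HB4→ 4^(4 + 1) + 4^4 + 3 —bump→ 5^(5 + 1) + 5^5 + 3 = 18753 —(−1)→ 18752
18752 —HB5→ 5^(5 + 1) + 5^5 + 2 —bump→ 6^(6 + 1) + 6^6 + 2 = 326594 —(−1)→ 326593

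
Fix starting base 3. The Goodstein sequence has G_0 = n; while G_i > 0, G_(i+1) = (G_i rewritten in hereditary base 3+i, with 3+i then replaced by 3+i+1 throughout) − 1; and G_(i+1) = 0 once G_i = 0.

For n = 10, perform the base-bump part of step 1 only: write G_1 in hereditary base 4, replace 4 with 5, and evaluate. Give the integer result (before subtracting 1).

25

step 0: 10 = 3^2 + 1; sub 4 for 3: 4^2 + 1; = 17; G_1 = 17−1 = 16
step 1: 16 = 4^2; sub 5 for 4: 5^2; = 25; G_2 = 25−1 = 24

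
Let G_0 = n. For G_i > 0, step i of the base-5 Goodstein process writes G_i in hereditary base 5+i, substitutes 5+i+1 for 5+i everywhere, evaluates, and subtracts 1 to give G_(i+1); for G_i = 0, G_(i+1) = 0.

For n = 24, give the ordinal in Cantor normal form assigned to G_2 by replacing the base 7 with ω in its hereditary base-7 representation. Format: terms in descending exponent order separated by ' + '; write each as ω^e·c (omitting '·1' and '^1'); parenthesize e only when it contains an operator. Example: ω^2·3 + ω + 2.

ω·4 + 2

G_0 = 24. HB_5(24) = 4·5 + 4. Bump = 28. G_1 = 27.
G_1 = 27. HB_6(27) = 4·6 + 3. Bump = 31. G_2 = 30.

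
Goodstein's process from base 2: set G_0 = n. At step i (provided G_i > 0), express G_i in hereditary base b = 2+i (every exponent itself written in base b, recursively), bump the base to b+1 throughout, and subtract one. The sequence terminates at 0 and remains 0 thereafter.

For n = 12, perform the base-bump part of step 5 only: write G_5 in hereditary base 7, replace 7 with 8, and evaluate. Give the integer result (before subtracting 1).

step 0: 12 = 2^(2 + 1) + 2^2; sub 3 for 2: 3^(3 + 1) + 3^3; = 108; G_1 = 108−1 = 107
step 1: 107 = 3^(3 + 1) + 2·3^2 + 2·3 + 2; sub 4 for 3: 4^(4 + 1) + 2·4^2 + 2·4 + 2; = 1066; G_2 = 1066−1 = 1065
step 2: 1065 = 4^(4 + 1) + 2·4^2 + 2·4 + 1; sub 5 for 4: 5^(5 + 1) + 2·5^2 + 2·5 + 1; = 15686; G_3 = 15686−1 = 15685
step 3: 15685 = 5^(5 + 1) + 2·5^2 + 2·5; sub 6 for 5: 6^(6 + 1) + 2·6^2 + 2·6; = 280020; G_4 = 280020−1 = 280019
step 4: 280019 = 6^(6 + 1) + 2·6^2 + 6 + 5; sub 7 for 6: 7^(7 + 1) + 2·7^2 + 7 + 5; = 5764911; G_5 = 5764911−1 = 5764910
step 5: 5764910 = 7^(7 + 1) + 2·7^2 + 7 + 4; sub 8 for 7: 8^(8 + 1) + 2·8^2 + 8 + 4; = 134217868; G_6 = 134217868−1 = 134217867

134217868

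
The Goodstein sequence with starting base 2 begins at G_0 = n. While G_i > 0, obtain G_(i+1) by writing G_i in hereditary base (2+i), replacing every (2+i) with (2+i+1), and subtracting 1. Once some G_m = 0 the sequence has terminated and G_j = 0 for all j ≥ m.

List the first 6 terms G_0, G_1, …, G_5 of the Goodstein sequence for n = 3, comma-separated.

3, 3, 3, 2, 1, 0

(0) 3|_2 = 2 + 1 ↦ 3 + 1|_3 = 4 ⇒ 3
(1) 3|_3 = 3 ↦ 4|_4 = 4 ⇒ 3
(2) 3|_4 = 3 ↦ 3|_5 = 3 ⇒ 2
(3) 2|_5 = 2 ↦ 2|_6 = 2 ⇒ 1
(4) 1|_6 = 1 ↦ 1|_7 = 1 ⇒ 0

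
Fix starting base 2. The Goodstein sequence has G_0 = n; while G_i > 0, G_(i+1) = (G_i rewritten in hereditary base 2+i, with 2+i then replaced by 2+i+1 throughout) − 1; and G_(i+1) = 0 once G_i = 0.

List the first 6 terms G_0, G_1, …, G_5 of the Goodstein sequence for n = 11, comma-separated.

i=0: 11 = 2^(2 + 1) + 2 + 1 (b=2); 2→3: 3^(3 + 1) + 3 + 1 = 85; 85−1 = 84
i=1: 84 = 3^(3 + 1) + 3 (b=3); 3→4: 4^(4 + 1) + 4 = 1028; 1028−1 = 1027
i=2: 1027 = 4^(4 + 1) + 3 (b=4); 4→5: 5^(5 + 1) + 3 = 15628; 15628−1 = 15627
i=3: 15627 = 5^(5 + 1) + 2 (b=5); 5→6: 6^(6 + 1) + 2 = 279938; 279938−1 = 279937
i=4: 279937 = 6^(6 + 1) + 1 (b=6); 6→7: 7^(7 + 1) + 1 = 5764802; 5764802−1 = 5764801

11, 84, 1027, 15627, 279937, 5764801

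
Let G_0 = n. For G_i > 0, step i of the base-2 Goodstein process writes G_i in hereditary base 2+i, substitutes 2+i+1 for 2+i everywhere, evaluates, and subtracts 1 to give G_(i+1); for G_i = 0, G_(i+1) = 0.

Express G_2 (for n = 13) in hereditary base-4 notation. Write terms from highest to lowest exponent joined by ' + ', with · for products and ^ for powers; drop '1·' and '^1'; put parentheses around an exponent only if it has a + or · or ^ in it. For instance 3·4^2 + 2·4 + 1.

(0) 13|_2 = 2^(2 + 1) + 2^2 + 1 ↦ 3^(3 + 1) + 3^3 + 1|_3 = 109 ⇒ 108
(1) 108|_3 = 3^(3 + 1) + 3^3 ↦ 4^(4 + 1) + 4^4|_4 = 1280 ⇒ 1279
(2) 1279|_4 = 4^(4 + 1) + 3·4^3 + 3·4^2 + 3·4 + 3 ↦ 5^(5 + 1) + 3·5^3 + 3·5^2 + 3·5 + 3|_5 = 16093 ⇒ 16092

4^(4 + 1) + 3·4^3 + 3·4^2 + 3·4 + 3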